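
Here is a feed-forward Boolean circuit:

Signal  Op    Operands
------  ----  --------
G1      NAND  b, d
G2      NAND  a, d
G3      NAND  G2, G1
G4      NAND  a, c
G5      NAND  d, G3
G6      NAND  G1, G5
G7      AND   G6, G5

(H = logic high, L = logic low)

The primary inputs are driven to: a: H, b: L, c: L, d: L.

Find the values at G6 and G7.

G1 = b NAND d = L NAND L = H
G2 = a NAND d = H NAND L = H
G3 = G2 NAND G1 = H NAND H = L
G5 = d NAND G3 = L NAND L = H
G6 = G1 NAND G5 = H NAND H = L
G7 = G6 AND G5 = L AND H = L

G6 = L  G7 = L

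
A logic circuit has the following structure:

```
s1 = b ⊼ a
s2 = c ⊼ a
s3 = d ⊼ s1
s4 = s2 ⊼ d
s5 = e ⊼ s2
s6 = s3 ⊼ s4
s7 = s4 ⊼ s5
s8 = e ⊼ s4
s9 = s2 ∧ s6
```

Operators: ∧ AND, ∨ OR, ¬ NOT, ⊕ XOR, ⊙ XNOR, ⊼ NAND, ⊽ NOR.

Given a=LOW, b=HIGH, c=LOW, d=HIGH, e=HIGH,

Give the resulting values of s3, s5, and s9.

s3 = LOW, s5 = LOW, s9 = HIGH

s1 = b NAND a = HIGH NAND LOW = HIGH
s2 = c NAND a = LOW NAND LOW = HIGH
s3 = d NAND s1 = HIGH NAND HIGH = LOW
s4 = s2 NAND d = HIGH NAND HIGH = LOW
s5 = e NAND s2 = HIGH NAND HIGH = LOW
s6 = s3 NAND s4 = LOW NAND LOW = HIGH
s9 = s2 AND s6 = HIGH AND HIGH = HIGH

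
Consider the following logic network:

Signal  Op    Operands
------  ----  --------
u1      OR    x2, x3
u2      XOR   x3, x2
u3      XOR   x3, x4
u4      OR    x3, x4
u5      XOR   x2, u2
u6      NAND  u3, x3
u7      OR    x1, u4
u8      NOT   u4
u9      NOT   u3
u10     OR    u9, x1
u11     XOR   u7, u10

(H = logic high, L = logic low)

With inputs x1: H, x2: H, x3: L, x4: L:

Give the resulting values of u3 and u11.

u3 = L, u11 = L

u3 = x3 XOR x4 = L XOR L = L
u4 = x3 OR x4 = L OR L = L
u7 = x1 OR u4 = H OR L = H
u9 = NOT u3 = NOT L = H
u10 = u9 OR x1 = H OR H = H
u11 = u7 XOR u10 = H XOR H = L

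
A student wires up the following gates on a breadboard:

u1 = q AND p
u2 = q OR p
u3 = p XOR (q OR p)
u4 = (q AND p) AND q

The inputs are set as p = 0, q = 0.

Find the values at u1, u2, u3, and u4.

u1 = 0; u2 = 0; u3 = 0; u4 = 0

u1 = 0 AND 0 = 0
u2 = 0 OR 0 = 0
u3 = 0 XOR (0 OR 0) = 0
u4 = (0 AND 0) AND 0 = 0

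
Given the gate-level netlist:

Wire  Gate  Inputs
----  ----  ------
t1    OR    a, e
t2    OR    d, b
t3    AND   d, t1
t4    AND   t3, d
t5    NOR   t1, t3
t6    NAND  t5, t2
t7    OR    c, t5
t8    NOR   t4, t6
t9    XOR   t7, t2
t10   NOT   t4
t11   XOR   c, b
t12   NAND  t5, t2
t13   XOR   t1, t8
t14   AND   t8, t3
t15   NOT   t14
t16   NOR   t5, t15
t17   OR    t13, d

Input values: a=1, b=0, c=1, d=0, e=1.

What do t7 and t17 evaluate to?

t7 = 1, t17 = 1

t1 = a OR e = 1 OR 1 = 1
t2 = d OR b = 0 OR 0 = 0
t3 = d AND t1 = 0 AND 1 = 0
t4 = t3 AND d = 0 AND 0 = 0
t5 = t1 NOR t3 = 1 NOR 0 = 0
t6 = t5 NAND t2 = 0 NAND 0 = 1
t7 = c OR t5 = 1 OR 0 = 1
t8 = t4 NOR t6 = 0 NOR 1 = 0
t13 = t1 XOR t8 = 1 XOR 0 = 1
t17 = t13 OR d = 1 OR 0 = 1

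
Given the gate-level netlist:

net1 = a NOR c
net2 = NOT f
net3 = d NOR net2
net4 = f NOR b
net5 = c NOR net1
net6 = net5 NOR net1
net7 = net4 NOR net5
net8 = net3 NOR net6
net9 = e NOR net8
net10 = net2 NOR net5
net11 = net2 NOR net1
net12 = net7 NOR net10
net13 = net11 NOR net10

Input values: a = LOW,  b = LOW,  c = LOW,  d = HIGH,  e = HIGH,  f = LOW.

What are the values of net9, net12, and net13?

net1 = a NOR c = LOW NOR LOW = HIGH
net2 = NOT f = NOT LOW = HIGH
net3 = d NOR net2 = HIGH NOR HIGH = LOW
net4 = f NOR b = LOW NOR LOW = HIGH
net5 = c NOR net1 = LOW NOR HIGH = LOW
net6 = net5 NOR net1 = LOW NOR HIGH = LOW
net7 = net4 NOR net5 = HIGH NOR LOW = LOW
net8 = net3 NOR net6 = LOW NOR LOW = HIGH
net9 = e NOR net8 = HIGH NOR HIGH = LOW
net10 = net2 NOR net5 = HIGH NOR LOW = LOW
net11 = net2 NOR net1 = HIGH NOR HIGH = LOW
net12 = net7 NOR net10 = LOW NOR LOW = HIGH
net13 = net11 NOR net10 = LOW NOR LOW = HIGH

net9 = LOW, net12 = HIGH, net13 = HIGH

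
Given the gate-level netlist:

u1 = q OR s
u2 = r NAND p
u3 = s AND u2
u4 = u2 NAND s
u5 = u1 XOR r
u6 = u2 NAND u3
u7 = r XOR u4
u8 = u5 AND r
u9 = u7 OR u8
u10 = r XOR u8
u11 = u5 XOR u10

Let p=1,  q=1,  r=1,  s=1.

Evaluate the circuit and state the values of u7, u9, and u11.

u7 = 0; u9 = 0; u11 = 1

u1 = q OR s = 1 OR 1 = 1
u2 = r NAND p = 1 NAND 1 = 0
u4 = u2 NAND s = 0 NAND 1 = 1
u5 = u1 XOR r = 1 XOR 1 = 0
u7 = r XOR u4 = 1 XOR 1 = 0
u8 = u5 AND r = 0 AND 1 = 0
u9 = u7 OR u8 = 0 OR 0 = 0
u10 = r XOR u8 = 1 XOR 0 = 1
u11 = u5 XOR u10 = 0 XOR 1 = 1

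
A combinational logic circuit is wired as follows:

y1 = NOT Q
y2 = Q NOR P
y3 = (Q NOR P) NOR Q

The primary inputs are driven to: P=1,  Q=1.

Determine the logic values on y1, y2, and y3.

y1 = NOT 1 = 0
y2 = 1 NOR 1 = 0
y3 = (1 NOR 1) NOR 1 = 0

y1 = 0, y2 = 0, y3 = 0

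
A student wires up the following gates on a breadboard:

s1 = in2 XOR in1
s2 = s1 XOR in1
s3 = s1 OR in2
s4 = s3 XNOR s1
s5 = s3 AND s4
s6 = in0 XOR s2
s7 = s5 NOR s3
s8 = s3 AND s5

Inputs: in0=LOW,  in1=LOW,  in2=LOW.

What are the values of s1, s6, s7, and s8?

s1 = LOW  s6 = LOW  s7 = HIGH  s8 = LOW

s1 = in2 XOR in1 = LOW XOR LOW = LOW
s2 = s1 XOR in1 = LOW XOR LOW = LOW
s3 = s1 OR in2 = LOW OR LOW = LOW
s4 = s3 XNOR s1 = LOW XNOR LOW = HIGH
s5 = s3 AND s4 = LOW AND HIGH = LOW
s6 = in0 XOR s2 = LOW XOR LOW = LOW
s7 = s5 NOR s3 = LOW NOR LOW = HIGH
s8 = s3 AND s5 = LOW AND LOW = LOW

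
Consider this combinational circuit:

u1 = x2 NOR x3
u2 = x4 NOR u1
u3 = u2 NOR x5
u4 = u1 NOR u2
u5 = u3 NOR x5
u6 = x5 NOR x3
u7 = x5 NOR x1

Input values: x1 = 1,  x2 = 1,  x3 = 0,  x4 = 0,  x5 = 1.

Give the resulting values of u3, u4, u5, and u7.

u1 = x2 NOR x3 = 1 NOR 0 = 0
u2 = x4 NOR u1 = 0 NOR 0 = 1
u3 = u2 NOR x5 = 1 NOR 1 = 0
u4 = u1 NOR u2 = 0 NOR 1 = 0
u5 = u3 NOR x5 = 0 NOR 1 = 0
u7 = x5 NOR x1 = 1 NOR 1 = 0

u3 = 0  u4 = 0  u5 = 0  u7 = 0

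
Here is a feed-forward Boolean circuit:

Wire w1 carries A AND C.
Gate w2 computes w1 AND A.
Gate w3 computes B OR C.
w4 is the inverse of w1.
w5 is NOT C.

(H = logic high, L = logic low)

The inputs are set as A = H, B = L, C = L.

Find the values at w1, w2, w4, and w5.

w1 = L, w2 = L, w4 = H, w5 = H

w1 = A AND C = H AND L = L
w2 = w1 AND A = L AND H = L
w4 = NOT w1 = NOT L = H
w5 = NOT C = NOT L = H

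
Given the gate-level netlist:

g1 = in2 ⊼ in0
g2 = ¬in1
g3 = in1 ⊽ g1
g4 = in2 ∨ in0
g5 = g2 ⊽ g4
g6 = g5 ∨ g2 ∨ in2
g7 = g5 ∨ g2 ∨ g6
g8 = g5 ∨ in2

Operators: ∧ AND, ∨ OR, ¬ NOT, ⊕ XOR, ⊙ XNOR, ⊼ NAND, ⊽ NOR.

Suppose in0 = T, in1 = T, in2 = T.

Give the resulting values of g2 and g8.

g2 = F; g8 = T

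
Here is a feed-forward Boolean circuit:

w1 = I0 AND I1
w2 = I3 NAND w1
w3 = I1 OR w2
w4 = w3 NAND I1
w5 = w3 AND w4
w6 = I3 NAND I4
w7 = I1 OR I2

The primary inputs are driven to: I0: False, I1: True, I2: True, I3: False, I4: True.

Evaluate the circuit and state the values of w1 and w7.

w1 = I0 AND I1 = False AND True = False
w7 = I1 OR I2 = True OR True = True

w1 = False; w7 = True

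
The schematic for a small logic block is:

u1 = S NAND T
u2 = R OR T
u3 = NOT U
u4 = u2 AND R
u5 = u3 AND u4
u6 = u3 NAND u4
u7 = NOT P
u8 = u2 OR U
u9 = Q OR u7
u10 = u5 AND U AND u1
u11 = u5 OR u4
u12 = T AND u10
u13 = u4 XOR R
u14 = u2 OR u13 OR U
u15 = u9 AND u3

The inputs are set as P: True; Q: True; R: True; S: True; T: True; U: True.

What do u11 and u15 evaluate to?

u11 = True; u15 = False

u2 = R OR T = True OR True = True
u3 = NOT U = NOT True = False
u4 = u2 AND R = True AND True = True
u5 = u3 AND u4 = False AND True = False
u7 = NOT P = NOT True = False
u9 = Q OR u7 = True OR False = True
u11 = u5 OR u4 = False OR True = True
u15 = u9 AND u3 = True AND False = False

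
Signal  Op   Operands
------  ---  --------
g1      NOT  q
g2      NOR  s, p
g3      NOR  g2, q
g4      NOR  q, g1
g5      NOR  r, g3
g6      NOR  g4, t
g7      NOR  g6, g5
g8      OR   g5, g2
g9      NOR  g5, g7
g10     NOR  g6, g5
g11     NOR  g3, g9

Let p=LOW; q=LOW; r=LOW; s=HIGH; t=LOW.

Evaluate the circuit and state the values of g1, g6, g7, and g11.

g1 = NOT q = NOT LOW = HIGH
g2 = s NOR p = HIGH NOR LOW = LOW
g3 = g2 NOR q = LOW NOR LOW = HIGH
g4 = q NOR g1 = LOW NOR HIGH = LOW
g5 = r NOR g3 = LOW NOR HIGH = LOW
g6 = g4 NOR t = LOW NOR LOW = HIGH
g7 = g6 NOR g5 = HIGH NOR LOW = LOW
g9 = g5 NOR g7 = LOW NOR LOW = HIGH
g11 = g3 NOR g9 = HIGH NOR HIGH = LOW

g1 = HIGH, g6 = HIGH, g7 = LOW, g11 = LOW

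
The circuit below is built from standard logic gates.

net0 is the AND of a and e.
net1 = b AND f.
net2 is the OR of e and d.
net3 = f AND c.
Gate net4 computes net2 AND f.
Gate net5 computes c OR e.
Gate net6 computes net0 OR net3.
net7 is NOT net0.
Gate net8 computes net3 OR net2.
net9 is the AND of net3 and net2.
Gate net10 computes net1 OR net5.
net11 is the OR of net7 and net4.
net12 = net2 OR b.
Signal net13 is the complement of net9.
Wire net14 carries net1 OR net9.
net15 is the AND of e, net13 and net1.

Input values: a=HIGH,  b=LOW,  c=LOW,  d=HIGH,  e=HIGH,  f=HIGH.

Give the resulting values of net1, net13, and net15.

net1 = LOW, net13 = HIGH, net15 = LOW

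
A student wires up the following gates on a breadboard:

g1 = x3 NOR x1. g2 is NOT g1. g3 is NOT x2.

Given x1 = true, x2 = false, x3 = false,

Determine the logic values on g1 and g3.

g1 = x3 NOR x1 = false NOR true = false
g3 = NOT x2 = NOT false = true

g1 = false, g3 = true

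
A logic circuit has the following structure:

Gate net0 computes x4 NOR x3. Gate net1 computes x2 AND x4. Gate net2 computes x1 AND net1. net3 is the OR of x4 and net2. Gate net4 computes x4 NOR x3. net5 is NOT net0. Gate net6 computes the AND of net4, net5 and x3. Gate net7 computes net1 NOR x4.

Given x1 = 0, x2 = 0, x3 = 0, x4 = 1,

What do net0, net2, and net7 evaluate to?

net0 = 0; net2 = 0; net7 = 0

net0 = x4 NOR x3 = 1 NOR 0 = 0
net1 = x2 AND x4 = 0 AND 1 = 0
net2 = x1 AND net1 = 0 AND 0 = 0
net7 = net1 NOR x4 = 0 NOR 1 = 0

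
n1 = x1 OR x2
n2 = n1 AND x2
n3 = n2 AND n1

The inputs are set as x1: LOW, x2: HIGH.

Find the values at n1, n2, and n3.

n1 = HIGH, n2 = HIGH, n3 = HIGH

n1 = x1 OR x2 = LOW OR HIGH = HIGH
n2 = n1 AND x2 = HIGH AND HIGH = HIGH
n3 = n2 AND n1 = HIGH AND HIGH = HIGH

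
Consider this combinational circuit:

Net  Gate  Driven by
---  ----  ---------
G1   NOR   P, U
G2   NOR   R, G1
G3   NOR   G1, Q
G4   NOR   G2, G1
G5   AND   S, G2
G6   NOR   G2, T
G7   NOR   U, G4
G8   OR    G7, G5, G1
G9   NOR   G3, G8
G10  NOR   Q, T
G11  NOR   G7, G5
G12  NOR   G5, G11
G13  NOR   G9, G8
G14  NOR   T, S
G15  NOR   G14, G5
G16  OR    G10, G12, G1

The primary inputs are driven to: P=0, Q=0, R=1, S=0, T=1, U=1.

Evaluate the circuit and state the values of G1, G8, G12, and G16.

G1 = P NOR U = 0 NOR 1 = 0
G2 = R NOR G1 = 1 NOR 0 = 0
G4 = G2 NOR G1 = 0 NOR 0 = 1
G5 = S AND G2 = 0 AND 0 = 0
G7 = U NOR G4 = 1 NOR 1 = 0
G8 = G7 OR G5 OR G1 = 0 OR 0 OR 0 = 0
G10 = Q NOR T = 0 NOR 1 = 0
G11 = G7 NOR G5 = 0 NOR 0 = 1
G12 = G5 NOR G11 = 0 NOR 1 = 0
G16 = G10 OR G12 OR G1 = 0 OR 0 OR 0 = 0

G1 = 0; G8 = 0; G12 = 0; G16 = 0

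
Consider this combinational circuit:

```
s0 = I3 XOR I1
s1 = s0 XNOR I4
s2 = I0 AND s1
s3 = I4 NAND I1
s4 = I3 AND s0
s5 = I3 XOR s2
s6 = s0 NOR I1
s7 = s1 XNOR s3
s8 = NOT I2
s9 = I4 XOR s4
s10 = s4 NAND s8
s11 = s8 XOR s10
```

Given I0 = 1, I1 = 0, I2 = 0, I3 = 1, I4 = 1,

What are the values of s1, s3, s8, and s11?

s0 = I3 XOR I1 = 1 XOR 0 = 1
s1 = s0 XNOR I4 = 1 XNOR 1 = 1
s3 = I4 NAND I1 = 1 NAND 0 = 1
s4 = I3 AND s0 = 1 AND 1 = 1
s8 = NOT I2 = NOT 0 = 1
s10 = s4 NAND s8 = 1 NAND 1 = 0
s11 = s8 XOR s10 = 1 XOR 0 = 1

s1 = 1  s3 = 1  s8 = 1  s11 = 1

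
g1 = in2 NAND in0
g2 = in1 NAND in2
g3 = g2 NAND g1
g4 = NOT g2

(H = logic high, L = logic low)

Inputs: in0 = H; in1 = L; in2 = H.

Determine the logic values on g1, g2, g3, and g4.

g1 = L, g2 = H, g3 = H, g4 = L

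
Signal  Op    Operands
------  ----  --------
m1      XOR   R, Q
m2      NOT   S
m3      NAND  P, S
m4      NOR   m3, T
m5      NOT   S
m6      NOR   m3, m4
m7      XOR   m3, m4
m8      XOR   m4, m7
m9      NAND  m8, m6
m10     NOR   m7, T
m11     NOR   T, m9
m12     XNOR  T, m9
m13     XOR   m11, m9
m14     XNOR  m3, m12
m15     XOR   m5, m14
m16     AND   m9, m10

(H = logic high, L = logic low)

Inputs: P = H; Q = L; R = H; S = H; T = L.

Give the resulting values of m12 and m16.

m3 = P NAND S = H NAND H = L
m4 = m3 NOR T = L NOR L = H
m6 = m3 NOR m4 = L NOR H = L
m7 = m3 XOR m4 = L XOR H = H
m8 = m4 XOR m7 = H XOR H = L
m9 = m8 NAND m6 = L NAND L = H
m10 = m7 NOR T = H NOR L = L
m12 = T XNOR m9 = L XNOR H = L
m16 = m9 AND m10 = H AND L = L

m12 = L, m16 = L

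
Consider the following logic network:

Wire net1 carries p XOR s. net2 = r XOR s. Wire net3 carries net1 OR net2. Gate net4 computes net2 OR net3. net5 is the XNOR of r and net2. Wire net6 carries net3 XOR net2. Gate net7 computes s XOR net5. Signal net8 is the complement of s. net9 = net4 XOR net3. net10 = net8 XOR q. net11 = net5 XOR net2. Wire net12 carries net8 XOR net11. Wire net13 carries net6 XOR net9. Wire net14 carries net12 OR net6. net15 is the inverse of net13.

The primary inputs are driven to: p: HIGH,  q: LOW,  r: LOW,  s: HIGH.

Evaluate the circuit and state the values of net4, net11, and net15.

net1 = p XOR s = HIGH XOR HIGH = LOW
net2 = r XOR s = LOW XOR HIGH = HIGH
net3 = net1 OR net2 = LOW OR HIGH = HIGH
net4 = net2 OR net3 = HIGH OR HIGH = HIGH
net5 = r XNOR net2 = LOW XNOR HIGH = LOW
net6 = net3 XOR net2 = HIGH XOR HIGH = LOW
net9 = net4 XOR net3 = HIGH XOR HIGH = LOW
net11 = net5 XOR net2 = LOW XOR HIGH = HIGH
net13 = net6 XOR net9 = LOW XOR LOW = LOW
net15 = NOT net13 = NOT LOW = HIGH

net4 = HIGH; net11 = HIGH; net15 = HIGH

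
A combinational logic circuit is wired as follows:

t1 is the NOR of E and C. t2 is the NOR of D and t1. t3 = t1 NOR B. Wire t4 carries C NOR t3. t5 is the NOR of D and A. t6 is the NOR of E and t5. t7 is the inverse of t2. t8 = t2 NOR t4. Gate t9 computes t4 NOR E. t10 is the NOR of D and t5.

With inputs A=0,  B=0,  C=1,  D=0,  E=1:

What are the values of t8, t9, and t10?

t1 = E NOR C = 1 NOR 1 = 0
t2 = D NOR t1 = 0 NOR 0 = 1
t3 = t1 NOR B = 0 NOR 0 = 1
t4 = C NOR t3 = 1 NOR 1 = 0
t5 = D NOR A = 0 NOR 0 = 1
t8 = t2 NOR t4 = 1 NOR 0 = 0
t9 = t4 NOR E = 0 NOR 1 = 0
t10 = D NOR t5 = 0 NOR 1 = 0

t8 = 0, t9 = 0, t10 = 0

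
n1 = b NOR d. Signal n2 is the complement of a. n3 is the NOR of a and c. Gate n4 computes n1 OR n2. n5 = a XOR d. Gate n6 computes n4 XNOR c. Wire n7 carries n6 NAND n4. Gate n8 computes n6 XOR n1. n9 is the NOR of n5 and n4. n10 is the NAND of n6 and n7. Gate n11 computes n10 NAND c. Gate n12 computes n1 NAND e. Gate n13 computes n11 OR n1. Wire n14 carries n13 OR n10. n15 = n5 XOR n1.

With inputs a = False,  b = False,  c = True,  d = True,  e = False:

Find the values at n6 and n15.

n1 = b NOR d = False NOR True = False
n2 = NOT a = NOT False = True
n4 = n1 OR n2 = False OR True = True
n5 = a XOR d = False XOR True = True
n6 = n4 XNOR c = True XNOR True = True
n15 = n5 XOR n1 = True XOR False = True

n6 = True; n15 = True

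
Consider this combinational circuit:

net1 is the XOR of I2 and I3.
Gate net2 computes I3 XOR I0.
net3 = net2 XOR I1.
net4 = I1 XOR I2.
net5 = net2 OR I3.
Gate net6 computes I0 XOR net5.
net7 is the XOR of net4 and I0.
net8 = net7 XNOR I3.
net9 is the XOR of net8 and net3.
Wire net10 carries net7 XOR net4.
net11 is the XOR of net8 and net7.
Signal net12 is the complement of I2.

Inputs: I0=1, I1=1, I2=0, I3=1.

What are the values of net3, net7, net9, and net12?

net3 = 1; net7 = 0; net9 = 1; net12 = 1

net2 = I3 XOR I0 = 1 XOR 1 = 0
net3 = net2 XOR I1 = 0 XOR 1 = 1
net4 = I1 XOR I2 = 1 XOR 0 = 1
net7 = net4 XOR I0 = 1 XOR 1 = 0
net8 = net7 XNOR I3 = 0 XNOR 1 = 0
net9 = net8 XOR net3 = 0 XOR 1 = 1
net12 = NOT I2 = NOT 0 = 1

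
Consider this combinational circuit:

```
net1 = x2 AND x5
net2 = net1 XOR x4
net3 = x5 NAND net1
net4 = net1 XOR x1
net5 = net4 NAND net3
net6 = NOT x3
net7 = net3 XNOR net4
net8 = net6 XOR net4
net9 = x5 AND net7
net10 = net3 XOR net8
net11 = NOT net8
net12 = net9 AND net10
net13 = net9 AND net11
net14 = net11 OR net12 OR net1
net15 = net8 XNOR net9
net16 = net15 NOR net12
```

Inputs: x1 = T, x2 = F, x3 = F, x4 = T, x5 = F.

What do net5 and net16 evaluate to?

net1 = x2 AND x5 = F AND F = F
net3 = x5 NAND net1 = F NAND F = T
net4 = net1 XOR x1 = F XOR T = T
net5 = net4 NAND net3 = T NAND T = F
net6 = NOT x3 = NOT F = T
net7 = net3 XNOR net4 = T XNOR T = T
net8 = net6 XOR net4 = T XOR T = F
net9 = x5 AND net7 = F AND T = F
net10 = net3 XOR net8 = T XOR F = T
net12 = net9 AND net10 = F AND T = F
net15 = net8 XNOR net9 = F XNOR F = T
net16 = net15 NOR net12 = T NOR F = F

net5 = F, net16 = F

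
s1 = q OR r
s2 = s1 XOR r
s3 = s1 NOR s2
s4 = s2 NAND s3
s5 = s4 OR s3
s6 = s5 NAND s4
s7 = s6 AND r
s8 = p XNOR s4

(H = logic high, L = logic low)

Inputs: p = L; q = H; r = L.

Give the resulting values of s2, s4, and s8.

s2 = H, s4 = H, s8 = L

s1 = q OR r = H OR L = H
s2 = s1 XOR r = H XOR L = H
s3 = s1 NOR s2 = H NOR H = L
s4 = s2 NAND s3 = H NAND L = H
s8 = p XNOR s4 = L XNOR H = L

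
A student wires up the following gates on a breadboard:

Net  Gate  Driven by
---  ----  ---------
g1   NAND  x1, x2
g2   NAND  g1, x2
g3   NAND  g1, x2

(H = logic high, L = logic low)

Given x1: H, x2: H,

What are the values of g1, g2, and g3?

g1 = x1 NAND x2 = H NAND H = L
g2 = g1 NAND x2 = L NAND H = H
g3 = g1 NAND x2 = L NAND H = H

g1 = L, g2 = H, g3 = H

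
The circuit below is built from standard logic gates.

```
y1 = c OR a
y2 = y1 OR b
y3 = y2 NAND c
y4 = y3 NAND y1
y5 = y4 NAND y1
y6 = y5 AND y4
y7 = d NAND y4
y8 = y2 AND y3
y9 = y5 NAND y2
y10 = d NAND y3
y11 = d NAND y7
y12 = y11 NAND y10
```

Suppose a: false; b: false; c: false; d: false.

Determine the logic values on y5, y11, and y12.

y5 = true, y11 = true, y12 = false

y1 = c OR a = false OR false = false
y2 = y1 OR b = false OR false = false
y3 = y2 NAND c = false NAND false = true
y4 = y3 NAND y1 = true NAND false = true
y5 = y4 NAND y1 = true NAND false = true
y7 = d NAND y4 = false NAND true = true
y10 = d NAND y3 = false NAND true = true
y11 = d NAND y7 = false NAND true = true
y12 = y11 NAND y10 = true NAND true = false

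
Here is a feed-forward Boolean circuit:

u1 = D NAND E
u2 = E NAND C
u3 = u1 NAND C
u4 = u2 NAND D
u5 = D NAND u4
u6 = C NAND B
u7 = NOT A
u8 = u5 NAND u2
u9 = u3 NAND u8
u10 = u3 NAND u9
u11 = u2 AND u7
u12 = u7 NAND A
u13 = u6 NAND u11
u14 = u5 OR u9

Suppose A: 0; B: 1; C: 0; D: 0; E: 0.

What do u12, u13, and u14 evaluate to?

u12 = 1  u13 = 0  u14 = 1

u1 = D NAND E = 0 NAND 0 = 1
u2 = E NAND C = 0 NAND 0 = 1
u3 = u1 NAND C = 1 NAND 0 = 1
u4 = u2 NAND D = 1 NAND 0 = 1
u5 = D NAND u4 = 0 NAND 1 = 1
u6 = C NAND B = 0 NAND 1 = 1
u7 = NOT A = NOT 0 = 1
u8 = u5 NAND u2 = 1 NAND 1 = 0
u9 = u3 NAND u8 = 1 NAND 0 = 1
u11 = u2 AND u7 = 1 AND 1 = 1
u12 = u7 NAND A = 1 NAND 0 = 1
u13 = u6 NAND u11 = 1 NAND 1 = 0
u14 = u5 OR u9 = 1 OR 1 = 1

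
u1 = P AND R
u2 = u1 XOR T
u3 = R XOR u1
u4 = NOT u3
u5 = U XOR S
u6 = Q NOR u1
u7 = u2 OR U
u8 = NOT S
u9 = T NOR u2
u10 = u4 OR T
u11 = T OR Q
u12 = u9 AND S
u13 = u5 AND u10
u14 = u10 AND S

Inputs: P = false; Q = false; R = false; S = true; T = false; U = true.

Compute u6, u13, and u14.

u1 = P AND R = false AND false = false
u3 = R XOR u1 = false XOR false = false
u4 = NOT u3 = NOT false = true
u5 = U XOR S = true XOR true = false
u6 = Q NOR u1 = false NOR false = true
u10 = u4 OR T = true OR false = true
u13 = u5 AND u10 = false AND true = false
u14 = u10 AND S = true AND true = true

u6 = true  u13 = false  u14 = true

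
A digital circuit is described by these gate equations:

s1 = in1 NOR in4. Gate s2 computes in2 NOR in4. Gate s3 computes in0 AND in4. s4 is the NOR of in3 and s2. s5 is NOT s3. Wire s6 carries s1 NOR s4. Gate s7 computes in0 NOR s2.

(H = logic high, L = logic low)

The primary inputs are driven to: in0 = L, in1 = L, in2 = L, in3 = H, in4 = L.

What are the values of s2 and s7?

s2 = H  s7 = L

s2 = in2 NOR in4 = L NOR L = H
s7 = in0 NOR s2 = L NOR H = L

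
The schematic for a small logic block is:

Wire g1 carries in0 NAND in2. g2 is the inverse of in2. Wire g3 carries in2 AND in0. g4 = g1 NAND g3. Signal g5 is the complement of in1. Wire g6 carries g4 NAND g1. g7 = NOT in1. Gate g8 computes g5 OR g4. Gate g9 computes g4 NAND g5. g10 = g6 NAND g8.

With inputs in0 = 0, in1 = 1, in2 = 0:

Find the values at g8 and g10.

g1 = in0 NAND in2 = 0 NAND 0 = 1
g3 = in2 AND in0 = 0 AND 0 = 0
g4 = g1 NAND g3 = 1 NAND 0 = 1
g5 = NOT in1 = NOT 1 = 0
g6 = g4 NAND g1 = 1 NAND 1 = 0
g8 = g5 OR g4 = 0 OR 1 = 1
g10 = g6 NAND g8 = 0 NAND 1 = 1

g8 = 1; g10 = 1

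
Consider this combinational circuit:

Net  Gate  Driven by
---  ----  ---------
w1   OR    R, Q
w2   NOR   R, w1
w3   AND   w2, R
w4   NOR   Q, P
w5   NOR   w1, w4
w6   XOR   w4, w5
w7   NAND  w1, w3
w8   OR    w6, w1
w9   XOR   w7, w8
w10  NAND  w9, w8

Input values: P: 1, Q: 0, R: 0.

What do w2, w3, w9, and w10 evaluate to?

w1 = R OR Q = 0 OR 0 = 0
w2 = R NOR w1 = 0 NOR 0 = 1
w3 = w2 AND R = 1 AND 0 = 0
w4 = Q NOR P = 0 NOR 1 = 0
w5 = w1 NOR w4 = 0 NOR 0 = 1
w6 = w4 XOR w5 = 0 XOR 1 = 1
w7 = w1 NAND w3 = 0 NAND 0 = 1
w8 = w6 OR w1 = 1 OR 0 = 1
w9 = w7 XOR w8 = 1 XOR 1 = 0
w10 = w9 NAND w8 = 0 NAND 1 = 1

w2 = 1, w3 = 0, w9 = 0, w10 = 1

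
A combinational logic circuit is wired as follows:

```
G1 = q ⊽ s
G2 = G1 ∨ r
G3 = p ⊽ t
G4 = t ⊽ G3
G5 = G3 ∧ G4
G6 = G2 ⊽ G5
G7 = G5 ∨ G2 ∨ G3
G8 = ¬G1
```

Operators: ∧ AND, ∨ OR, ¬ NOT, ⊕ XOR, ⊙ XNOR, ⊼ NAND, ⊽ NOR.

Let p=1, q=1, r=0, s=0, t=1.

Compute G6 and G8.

G6 = 1, G8 = 1

G1 = q NOR s = 1 NOR 0 = 0
G2 = G1 OR r = 0 OR 0 = 0
G3 = p NOR t = 1 NOR 1 = 0
G4 = t NOR G3 = 1 NOR 0 = 0
G5 = G3 AND G4 = 0 AND 0 = 0
G6 = G2 NOR G5 = 0 NOR 0 = 1
G8 = NOT G1 = NOT 0 = 1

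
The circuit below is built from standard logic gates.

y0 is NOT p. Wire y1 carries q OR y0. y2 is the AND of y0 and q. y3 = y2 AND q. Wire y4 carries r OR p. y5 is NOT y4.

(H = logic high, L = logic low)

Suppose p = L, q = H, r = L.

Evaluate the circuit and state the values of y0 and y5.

y0 = H; y5 = H

y0 = NOT p = NOT L = H
y4 = r OR p = L OR L = L
y5 = NOT y4 = NOT L = H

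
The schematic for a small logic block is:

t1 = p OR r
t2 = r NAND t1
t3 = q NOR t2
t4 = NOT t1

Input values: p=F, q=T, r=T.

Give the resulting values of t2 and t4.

t1 = p OR r = F OR T = T
t2 = r NAND t1 = T NAND T = F
t4 = NOT t1 = NOT T = F

t2 = F  t4 = F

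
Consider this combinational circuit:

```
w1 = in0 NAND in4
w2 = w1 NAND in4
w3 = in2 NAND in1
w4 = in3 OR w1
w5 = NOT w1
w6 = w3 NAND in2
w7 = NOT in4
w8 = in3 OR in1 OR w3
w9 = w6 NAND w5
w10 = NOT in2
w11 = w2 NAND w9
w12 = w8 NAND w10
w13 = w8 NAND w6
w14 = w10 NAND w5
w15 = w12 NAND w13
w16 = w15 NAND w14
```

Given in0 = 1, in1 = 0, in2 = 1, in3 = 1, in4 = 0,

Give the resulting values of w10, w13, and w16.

w10 = 0; w13 = 1; w16 = 1

w1 = in0 NAND in4 = 1 NAND 0 = 1
w3 = in2 NAND in1 = 1 NAND 0 = 1
w5 = NOT w1 = NOT 1 = 0
w6 = w3 NAND in2 = 1 NAND 1 = 0
w8 = in3 OR in1 OR w3 = 1 OR 0 OR 1 = 1
w10 = NOT in2 = NOT 1 = 0
w12 = w8 NAND w10 = 1 NAND 0 = 1
w13 = w8 NAND w6 = 1 NAND 0 = 1
w14 = w10 NAND w5 = 0 NAND 0 = 1
w15 = w12 NAND w13 = 1 NAND 1 = 0
w16 = w15 NAND w14 = 0 NAND 1 = 1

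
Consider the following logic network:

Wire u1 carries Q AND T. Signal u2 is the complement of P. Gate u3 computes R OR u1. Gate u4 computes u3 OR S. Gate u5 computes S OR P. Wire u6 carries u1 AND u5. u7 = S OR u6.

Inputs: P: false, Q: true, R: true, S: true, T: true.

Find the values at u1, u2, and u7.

u1 = true; u2 = true; u7 = true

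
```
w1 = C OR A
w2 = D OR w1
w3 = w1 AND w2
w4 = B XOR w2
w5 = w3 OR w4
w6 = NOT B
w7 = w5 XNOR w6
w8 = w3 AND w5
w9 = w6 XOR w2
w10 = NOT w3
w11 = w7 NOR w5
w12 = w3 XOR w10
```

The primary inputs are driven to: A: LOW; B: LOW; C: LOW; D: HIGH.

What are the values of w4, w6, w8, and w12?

w1 = C OR A = LOW OR LOW = LOW
w2 = D OR w1 = HIGH OR LOW = HIGH
w3 = w1 AND w2 = LOW AND HIGH = LOW
w4 = B XOR w2 = LOW XOR HIGH = HIGH
w5 = w3 OR w4 = LOW OR HIGH = HIGH
w6 = NOT B = NOT LOW = HIGH
w8 = w3 AND w5 = LOW AND HIGH = LOW
w10 = NOT w3 = NOT LOW = HIGH
w12 = w3 XOR w10 = LOW XOR HIGH = HIGH

w4 = HIGH, w6 = HIGH, w8 = LOW, w12 = HIGH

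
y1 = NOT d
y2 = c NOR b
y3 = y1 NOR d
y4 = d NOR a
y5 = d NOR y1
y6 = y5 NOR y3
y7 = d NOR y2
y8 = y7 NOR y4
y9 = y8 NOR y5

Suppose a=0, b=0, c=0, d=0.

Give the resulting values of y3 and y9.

y3 = 0  y9 = 1

y1 = NOT d = NOT 0 = 1
y2 = c NOR b = 0 NOR 0 = 1
y3 = y1 NOR d = 1 NOR 0 = 0
y4 = d NOR a = 0 NOR 0 = 1
y5 = d NOR y1 = 0 NOR 1 = 0
y7 = d NOR y2 = 0 NOR 1 = 0
y8 = y7 NOR y4 = 0 NOR 1 = 0
y9 = y8 NOR y5 = 0 NOR 0 = 1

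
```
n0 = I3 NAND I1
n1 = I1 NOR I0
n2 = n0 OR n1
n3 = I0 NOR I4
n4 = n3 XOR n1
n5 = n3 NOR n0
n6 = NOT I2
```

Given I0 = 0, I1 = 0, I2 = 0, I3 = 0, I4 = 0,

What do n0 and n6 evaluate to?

n0 = 1; n6 = 1

n0 = I3 NAND I1 = 0 NAND 0 = 1
n6 = NOT I2 = NOT 0 = 1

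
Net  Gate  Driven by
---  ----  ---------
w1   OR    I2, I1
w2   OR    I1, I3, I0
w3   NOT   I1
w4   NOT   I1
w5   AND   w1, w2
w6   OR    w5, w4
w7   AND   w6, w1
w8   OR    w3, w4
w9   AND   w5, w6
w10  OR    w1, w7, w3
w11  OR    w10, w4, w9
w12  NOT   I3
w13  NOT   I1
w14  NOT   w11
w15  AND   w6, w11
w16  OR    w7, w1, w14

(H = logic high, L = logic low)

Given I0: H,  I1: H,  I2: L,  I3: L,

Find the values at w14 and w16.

w14 = L, w16 = H

w1 = I2 OR I1 = L OR H = H
w2 = I1 OR I3 OR I0 = H OR L OR H = H
w3 = NOT I1 = NOT H = L
w4 = NOT I1 = NOT H = L
w5 = w1 AND w2 = H AND H = H
w6 = w5 OR w4 = H OR L = H
w7 = w6 AND w1 = H AND H = H
w9 = w5 AND w6 = H AND H = H
w10 = w1 OR w7 OR w3 = H OR H OR L = H
w11 = w10 OR w4 OR w9 = H OR L OR H = H
w14 = NOT w11 = NOT H = L
w16 = w7 OR w1 OR w14 = H OR H OR L = H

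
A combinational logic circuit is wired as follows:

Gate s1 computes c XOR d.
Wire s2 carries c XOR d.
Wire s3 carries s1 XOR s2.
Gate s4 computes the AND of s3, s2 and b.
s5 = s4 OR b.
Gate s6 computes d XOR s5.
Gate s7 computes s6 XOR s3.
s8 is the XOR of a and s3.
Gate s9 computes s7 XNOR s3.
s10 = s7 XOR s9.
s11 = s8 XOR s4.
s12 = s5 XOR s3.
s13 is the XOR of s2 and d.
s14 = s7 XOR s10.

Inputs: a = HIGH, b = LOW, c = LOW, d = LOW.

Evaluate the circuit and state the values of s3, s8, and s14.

s3 = LOW, s8 = HIGH, s14 = HIGH

s1 = c XOR d = LOW XOR LOW = LOW
s2 = c XOR d = LOW XOR LOW = LOW
s3 = s1 XOR s2 = LOW XOR LOW = LOW
s4 = s3 AND s2 AND b = LOW AND LOW AND LOW = LOW
s5 = s4 OR b = LOW OR LOW = LOW
s6 = d XOR s5 = LOW XOR LOW = LOW
s7 = s6 XOR s3 = LOW XOR LOW = LOW
s8 = a XOR s3 = HIGH XOR LOW = HIGH
s9 = s7 XNOR s3 = LOW XNOR LOW = HIGH
s10 = s7 XOR s9 = LOW XOR HIGH = HIGH
s14 = s7 XOR s10 = LOW XOR HIGH = HIGH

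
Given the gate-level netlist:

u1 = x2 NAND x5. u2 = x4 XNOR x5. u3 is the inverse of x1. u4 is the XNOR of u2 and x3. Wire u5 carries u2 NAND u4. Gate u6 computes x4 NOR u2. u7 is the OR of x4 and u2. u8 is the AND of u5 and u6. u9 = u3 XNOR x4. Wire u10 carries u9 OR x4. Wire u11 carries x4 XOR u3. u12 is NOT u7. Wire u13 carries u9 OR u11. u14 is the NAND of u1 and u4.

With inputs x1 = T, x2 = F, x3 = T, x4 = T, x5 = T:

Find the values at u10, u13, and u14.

u10 = T, u13 = T, u14 = F

u1 = x2 NAND x5 = F NAND T = T
u2 = x4 XNOR x5 = T XNOR T = T
u3 = NOT x1 = NOT T = F
u4 = u2 XNOR x3 = T XNOR T = T
u9 = u3 XNOR x4 = F XNOR T = F
u10 = u9 OR x4 = F OR T = T
u11 = x4 XOR u3 = T XOR F = T
u13 = u9 OR u11 = F OR T = T
u14 = u1 NAND u4 = T NAND T = F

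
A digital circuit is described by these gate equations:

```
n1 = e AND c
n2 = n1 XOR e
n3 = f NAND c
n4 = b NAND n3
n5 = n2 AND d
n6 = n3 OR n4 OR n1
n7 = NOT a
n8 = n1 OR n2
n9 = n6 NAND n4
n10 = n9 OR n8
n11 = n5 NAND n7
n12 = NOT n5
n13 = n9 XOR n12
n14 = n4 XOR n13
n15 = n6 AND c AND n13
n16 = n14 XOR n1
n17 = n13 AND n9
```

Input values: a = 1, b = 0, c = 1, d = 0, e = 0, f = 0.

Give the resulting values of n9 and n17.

n1 = e AND c = 0 AND 1 = 0
n2 = n1 XOR e = 0 XOR 0 = 0
n3 = f NAND c = 0 NAND 1 = 1
n4 = b NAND n3 = 0 NAND 1 = 1
n5 = n2 AND d = 0 AND 0 = 0
n6 = n3 OR n4 OR n1 = 1 OR 1 OR 0 = 1
n9 = n6 NAND n4 = 1 NAND 1 = 0
n12 = NOT n5 = NOT 0 = 1
n13 = n9 XOR n12 = 0 XOR 1 = 1
n17 = n13 AND n9 = 1 AND 0 = 0

n9 = 0; n17 = 0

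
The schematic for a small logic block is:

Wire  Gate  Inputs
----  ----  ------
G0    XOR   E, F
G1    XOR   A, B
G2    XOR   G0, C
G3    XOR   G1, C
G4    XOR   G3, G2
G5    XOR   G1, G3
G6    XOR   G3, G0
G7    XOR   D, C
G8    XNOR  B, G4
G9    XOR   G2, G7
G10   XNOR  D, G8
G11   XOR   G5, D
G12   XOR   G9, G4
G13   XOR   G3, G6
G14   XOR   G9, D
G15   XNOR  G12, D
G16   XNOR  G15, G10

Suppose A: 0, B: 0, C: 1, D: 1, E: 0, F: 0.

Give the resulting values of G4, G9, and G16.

G4 = 0, G9 = 1, G16 = 1

G0 = E XOR F = 0 XOR 0 = 0
G1 = A XOR B = 0 XOR 0 = 0
G2 = G0 XOR C = 0 XOR 1 = 1
G3 = G1 XOR C = 0 XOR 1 = 1
G4 = G3 XOR G2 = 1 XOR 1 = 0
G7 = D XOR C = 1 XOR 1 = 0
G8 = B XNOR G4 = 0 XNOR 0 = 1
G9 = G2 XOR G7 = 1 XOR 0 = 1
G10 = D XNOR G8 = 1 XNOR 1 = 1
G12 = G9 XOR G4 = 1 XOR 0 = 1
G15 = G12 XNOR D = 1 XNOR 1 = 1
G16 = G15 XNOR G10 = 1 XNOR 1 = 1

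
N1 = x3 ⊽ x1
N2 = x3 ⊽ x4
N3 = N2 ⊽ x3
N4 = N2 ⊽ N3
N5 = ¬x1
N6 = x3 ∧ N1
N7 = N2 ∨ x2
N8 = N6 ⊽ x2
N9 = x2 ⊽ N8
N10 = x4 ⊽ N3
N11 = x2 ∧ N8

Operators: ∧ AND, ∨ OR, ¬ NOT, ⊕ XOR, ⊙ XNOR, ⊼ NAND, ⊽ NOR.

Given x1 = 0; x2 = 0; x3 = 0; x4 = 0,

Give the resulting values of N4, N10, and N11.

N4 = 0, N10 = 1, N11 = 0

N1 = x3 NOR x1 = 0 NOR 0 = 1
N2 = x3 NOR x4 = 0 NOR 0 = 1
N3 = N2 NOR x3 = 1 NOR 0 = 0
N4 = N2 NOR N3 = 1 NOR 0 = 0
N6 = x3 AND N1 = 0 AND 1 = 0
N8 = N6 NOR x2 = 0 NOR 0 = 1
N10 = x4 NOR N3 = 0 NOR 0 = 1
N11 = x2 AND N8 = 0 AND 1 = 0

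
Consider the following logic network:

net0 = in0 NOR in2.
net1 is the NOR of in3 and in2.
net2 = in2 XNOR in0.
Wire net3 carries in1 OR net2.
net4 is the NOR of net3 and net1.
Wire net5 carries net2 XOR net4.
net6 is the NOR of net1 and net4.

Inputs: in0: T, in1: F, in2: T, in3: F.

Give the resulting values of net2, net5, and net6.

net2 = T, net5 = T, net6 = T

net1 = in3 NOR in2 = F NOR T = F
net2 = in2 XNOR in0 = T XNOR T = T
net3 = in1 OR net2 = F OR T = T
net4 = net3 NOR net1 = T NOR F = F
net5 = net2 XOR net4 = T XOR F = T
net6 = net1 NOR net4 = F NOR F = T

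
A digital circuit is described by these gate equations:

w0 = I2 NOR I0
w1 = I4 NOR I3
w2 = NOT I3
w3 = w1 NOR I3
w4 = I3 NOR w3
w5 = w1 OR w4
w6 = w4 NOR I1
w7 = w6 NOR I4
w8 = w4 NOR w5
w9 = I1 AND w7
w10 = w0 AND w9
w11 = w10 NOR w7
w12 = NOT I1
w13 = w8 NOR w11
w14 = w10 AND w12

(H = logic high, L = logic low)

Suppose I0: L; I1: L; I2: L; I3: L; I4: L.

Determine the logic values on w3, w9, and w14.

w0 = I2 NOR I0 = L NOR L = H
w1 = I4 NOR I3 = L NOR L = H
w3 = w1 NOR I3 = H NOR L = L
w4 = I3 NOR w3 = L NOR L = H
w6 = w4 NOR I1 = H NOR L = L
w7 = w6 NOR I4 = L NOR L = H
w9 = I1 AND w7 = L AND H = L
w10 = w0 AND w9 = H AND L = L
w12 = NOT I1 = NOT L = H
w14 = w10 AND w12 = L AND H = L

w3 = L, w9 = L, w14 = L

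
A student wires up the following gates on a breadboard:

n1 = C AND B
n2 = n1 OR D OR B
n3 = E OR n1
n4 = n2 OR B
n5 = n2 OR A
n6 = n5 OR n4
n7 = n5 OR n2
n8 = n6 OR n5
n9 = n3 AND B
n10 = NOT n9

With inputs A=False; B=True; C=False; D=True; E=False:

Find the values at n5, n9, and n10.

n5 = True  n9 = False  n10 = True

n1 = C AND B = False AND True = False
n2 = n1 OR D OR B = False OR True OR True = True
n3 = E OR n1 = False OR False = False
n5 = n2 OR A = True OR False = True
n9 = n3 AND B = False AND True = False
n10 = NOT n9 = NOT False = True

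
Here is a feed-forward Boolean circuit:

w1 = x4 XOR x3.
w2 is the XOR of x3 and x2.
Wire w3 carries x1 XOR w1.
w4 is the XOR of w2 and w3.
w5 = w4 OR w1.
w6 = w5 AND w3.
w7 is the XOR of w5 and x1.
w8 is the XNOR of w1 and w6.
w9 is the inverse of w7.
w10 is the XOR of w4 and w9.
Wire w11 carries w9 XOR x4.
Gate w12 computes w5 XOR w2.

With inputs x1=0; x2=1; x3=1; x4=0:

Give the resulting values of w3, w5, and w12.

w3 = 1  w5 = 1  w12 = 1

w1 = x4 XOR x3 = 0 XOR 1 = 1
w2 = x3 XOR x2 = 1 XOR 1 = 0
w3 = x1 XOR w1 = 0 XOR 1 = 1
w4 = w2 XOR w3 = 0 XOR 1 = 1
w5 = w4 OR w1 = 1 OR 1 = 1
w12 = w5 XOR w2 = 1 XOR 0 = 1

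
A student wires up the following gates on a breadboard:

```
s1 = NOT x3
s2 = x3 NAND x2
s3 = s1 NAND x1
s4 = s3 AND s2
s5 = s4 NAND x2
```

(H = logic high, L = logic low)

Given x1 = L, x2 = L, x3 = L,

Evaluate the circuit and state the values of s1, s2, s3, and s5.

s1 = H, s2 = H, s3 = H, s5 = H

s1 = NOT x3 = NOT L = H
s2 = x3 NAND x2 = L NAND L = H
s3 = s1 NAND x1 = H NAND L = H
s4 = s3 AND s2 = H AND H = H
s5 = s4 NAND x2 = H NAND L = H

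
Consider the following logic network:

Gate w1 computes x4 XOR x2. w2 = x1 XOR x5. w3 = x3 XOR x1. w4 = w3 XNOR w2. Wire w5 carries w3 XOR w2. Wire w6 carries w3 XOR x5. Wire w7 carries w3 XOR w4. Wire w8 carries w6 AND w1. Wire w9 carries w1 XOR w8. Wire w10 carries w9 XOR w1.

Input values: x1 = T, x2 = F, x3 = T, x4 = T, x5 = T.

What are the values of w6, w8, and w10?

w1 = x4 XOR x2 = T XOR F = T
w3 = x3 XOR x1 = T XOR T = F
w6 = w3 XOR x5 = F XOR T = T
w8 = w6 AND w1 = T AND T = T
w9 = w1 XOR w8 = T XOR T = F
w10 = w9 XOR w1 = F XOR T = T

w6 = T, w8 = T, w10 = T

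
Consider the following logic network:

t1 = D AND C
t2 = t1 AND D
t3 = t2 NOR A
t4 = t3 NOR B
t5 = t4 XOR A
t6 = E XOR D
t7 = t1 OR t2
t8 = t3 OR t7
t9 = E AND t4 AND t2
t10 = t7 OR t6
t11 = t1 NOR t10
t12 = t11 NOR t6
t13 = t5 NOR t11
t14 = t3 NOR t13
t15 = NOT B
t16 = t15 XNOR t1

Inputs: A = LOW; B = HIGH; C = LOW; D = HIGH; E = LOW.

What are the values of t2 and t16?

t2 = LOW; t16 = HIGH

t1 = D AND C = HIGH AND LOW = LOW
t2 = t1 AND D = LOW AND HIGH = LOW
t15 = NOT B = NOT HIGH = LOW
t16 = t15 XNOR t1 = LOW XNOR LOW = HIGH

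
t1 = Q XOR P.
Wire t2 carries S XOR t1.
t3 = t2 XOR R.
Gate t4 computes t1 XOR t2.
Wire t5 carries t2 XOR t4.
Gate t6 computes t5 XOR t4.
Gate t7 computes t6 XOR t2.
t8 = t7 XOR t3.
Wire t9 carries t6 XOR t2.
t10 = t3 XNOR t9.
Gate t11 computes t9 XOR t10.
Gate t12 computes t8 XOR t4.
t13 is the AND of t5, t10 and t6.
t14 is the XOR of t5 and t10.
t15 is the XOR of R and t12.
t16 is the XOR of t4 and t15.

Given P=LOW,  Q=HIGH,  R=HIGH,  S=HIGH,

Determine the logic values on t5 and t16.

t1 = Q XOR P = HIGH XOR LOW = HIGH
t2 = S XOR t1 = HIGH XOR HIGH = LOW
t3 = t2 XOR R = LOW XOR HIGH = HIGH
t4 = t1 XOR t2 = HIGH XOR LOW = HIGH
t5 = t2 XOR t4 = LOW XOR HIGH = HIGH
t6 = t5 XOR t4 = HIGH XOR HIGH = LOW
t7 = t6 XOR t2 = LOW XOR LOW = LOW
t8 = t7 XOR t3 = LOW XOR HIGH = HIGH
t12 = t8 XOR t4 = HIGH XOR HIGH = LOW
t15 = R XOR t12 = HIGH XOR LOW = HIGH
t16 = t4 XOR t15 = HIGH XOR HIGH = LOW

t5 = HIGH, t16 = LOW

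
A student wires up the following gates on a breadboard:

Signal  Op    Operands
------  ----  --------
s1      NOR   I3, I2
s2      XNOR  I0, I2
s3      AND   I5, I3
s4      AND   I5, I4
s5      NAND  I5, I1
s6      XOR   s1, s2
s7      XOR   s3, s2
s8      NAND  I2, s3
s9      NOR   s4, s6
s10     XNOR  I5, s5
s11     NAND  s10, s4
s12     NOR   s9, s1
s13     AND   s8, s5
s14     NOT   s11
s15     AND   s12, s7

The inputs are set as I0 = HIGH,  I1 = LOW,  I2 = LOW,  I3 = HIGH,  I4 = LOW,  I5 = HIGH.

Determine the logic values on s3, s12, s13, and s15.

s3 = HIGH  s12 = LOW  s13 = HIGH  s15 = LOW

s1 = I3 NOR I2 = HIGH NOR LOW = LOW
s2 = I0 XNOR I2 = HIGH XNOR LOW = LOW
s3 = I5 AND I3 = HIGH AND HIGH = HIGH
s4 = I5 AND I4 = HIGH AND LOW = LOW
s5 = I5 NAND I1 = HIGH NAND LOW = HIGH
s6 = s1 XOR s2 = LOW XOR LOW = LOW
s7 = s3 XOR s2 = HIGH XOR LOW = HIGH
s8 = I2 NAND s3 = LOW NAND HIGH = HIGH
s9 = s4 NOR s6 = LOW NOR LOW = HIGH
s12 = s9 NOR s1 = HIGH NOR LOW = LOW
s13 = s8 AND s5 = HIGH AND HIGH = HIGH
s15 = s12 AND s7 = LOW AND HIGH = LOW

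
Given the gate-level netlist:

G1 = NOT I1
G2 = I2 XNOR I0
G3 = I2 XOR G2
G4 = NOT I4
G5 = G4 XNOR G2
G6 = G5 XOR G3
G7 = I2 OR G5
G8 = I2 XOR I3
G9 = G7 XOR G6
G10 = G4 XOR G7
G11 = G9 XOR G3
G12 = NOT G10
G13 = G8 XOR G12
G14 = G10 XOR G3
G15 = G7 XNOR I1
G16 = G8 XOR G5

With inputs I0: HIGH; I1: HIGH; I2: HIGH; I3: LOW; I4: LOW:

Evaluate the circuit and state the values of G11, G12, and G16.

G11 = LOW; G12 = HIGH; G16 = LOW

G2 = I2 XNOR I0 = HIGH XNOR HIGH = HIGH
G3 = I2 XOR G2 = HIGH XOR HIGH = LOW
G4 = NOT I4 = NOT LOW = HIGH
G5 = G4 XNOR G2 = HIGH XNOR HIGH = HIGH
G6 = G5 XOR G3 = HIGH XOR LOW = HIGH
G7 = I2 OR G5 = HIGH OR HIGH = HIGH
G8 = I2 XOR I3 = HIGH XOR LOW = HIGH
G9 = G7 XOR G6 = HIGH XOR HIGH = LOW
G10 = G4 XOR G7 = HIGH XOR HIGH = LOW
G11 = G9 XOR G3 = LOW XOR LOW = LOW
G12 = NOT G10 = NOT LOW = HIGH
G16 = G8 XOR G5 = HIGH XOR HIGH = LOW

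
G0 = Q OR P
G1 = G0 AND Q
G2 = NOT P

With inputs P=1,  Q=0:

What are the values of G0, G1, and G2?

G0 = 1, G1 = 0, G2 = 0

G0 = Q OR P = 0 OR 1 = 1
G1 = G0 AND Q = 1 AND 0 = 0
G2 = NOT P = NOT 1 = 0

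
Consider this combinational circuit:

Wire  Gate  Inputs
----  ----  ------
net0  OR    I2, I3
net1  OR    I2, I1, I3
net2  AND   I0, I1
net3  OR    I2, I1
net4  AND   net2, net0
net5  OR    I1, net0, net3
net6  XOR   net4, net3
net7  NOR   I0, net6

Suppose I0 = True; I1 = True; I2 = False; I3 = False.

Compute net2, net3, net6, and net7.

net2 = True, net3 = True, net6 = True, net7 = False

net0 = I2 OR I3 = False OR False = False
net2 = I0 AND I1 = True AND True = True
net3 = I2 OR I1 = False OR True = True
net4 = net2 AND net0 = True AND False = False
net6 = net4 XOR net3 = False XOR True = True
net7 = I0 NOR net6 = True NOR True = False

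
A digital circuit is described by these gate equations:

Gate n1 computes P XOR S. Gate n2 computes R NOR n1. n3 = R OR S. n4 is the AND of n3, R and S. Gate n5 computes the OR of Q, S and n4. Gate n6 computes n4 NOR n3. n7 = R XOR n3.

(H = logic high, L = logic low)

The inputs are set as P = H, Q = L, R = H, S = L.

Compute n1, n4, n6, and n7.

n1 = H  n4 = L  n6 = L  n7 = L

n1 = P XOR S = H XOR L = H
n3 = R OR S = H OR L = H
n4 = n3 AND R AND S = H AND H AND L = L
n6 = n4 NOR n3 = L NOR H = L
n7 = R XOR n3 = H XOR H = L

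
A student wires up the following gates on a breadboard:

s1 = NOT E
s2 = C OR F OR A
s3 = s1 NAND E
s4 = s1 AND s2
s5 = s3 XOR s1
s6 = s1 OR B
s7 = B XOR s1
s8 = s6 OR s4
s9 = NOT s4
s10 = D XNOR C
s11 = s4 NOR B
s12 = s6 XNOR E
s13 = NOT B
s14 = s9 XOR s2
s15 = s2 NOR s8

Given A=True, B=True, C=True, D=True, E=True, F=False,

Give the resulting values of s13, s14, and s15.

s13 = False, s14 = False, s15 = False

s1 = NOT E = NOT True = False
s2 = C OR F OR A = True OR False OR True = True
s4 = s1 AND s2 = False AND True = False
s6 = s1 OR B = False OR True = True
s8 = s6 OR s4 = True OR False = True
s9 = NOT s4 = NOT False = True
s13 = NOT B = NOT True = False
s14 = s9 XOR s2 = True XOR True = False
s15 = s2 NOR s8 = True NOR True = False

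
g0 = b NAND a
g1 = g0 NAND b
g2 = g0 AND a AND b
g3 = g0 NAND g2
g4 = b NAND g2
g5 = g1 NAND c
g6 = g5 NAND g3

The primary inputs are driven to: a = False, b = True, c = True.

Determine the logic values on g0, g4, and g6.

g0 = b NAND a = True NAND False = True
g1 = g0 NAND b = True NAND True = False
g2 = g0 AND a AND b = True AND False AND True = False
g3 = g0 NAND g2 = True NAND False = True
g4 = b NAND g2 = True NAND False = True
g5 = g1 NAND c = False NAND True = True
g6 = g5 NAND g3 = True NAND True = False

g0 = True  g4 = True  g6 = False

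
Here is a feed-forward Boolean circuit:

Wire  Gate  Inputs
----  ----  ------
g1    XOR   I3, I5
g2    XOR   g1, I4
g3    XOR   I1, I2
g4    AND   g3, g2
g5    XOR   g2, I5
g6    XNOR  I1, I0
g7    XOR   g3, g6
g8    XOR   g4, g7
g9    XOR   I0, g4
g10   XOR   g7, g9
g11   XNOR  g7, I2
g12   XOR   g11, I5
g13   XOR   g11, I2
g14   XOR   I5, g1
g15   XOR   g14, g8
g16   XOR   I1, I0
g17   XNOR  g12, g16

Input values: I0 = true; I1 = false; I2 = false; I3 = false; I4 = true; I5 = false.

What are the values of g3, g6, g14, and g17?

g1 = I3 XOR I5 = false XOR false = false
g3 = I1 XOR I2 = false XOR false = false
g6 = I1 XNOR I0 = false XNOR true = false
g7 = g3 XOR g6 = false XOR false = false
g11 = g7 XNOR I2 = false XNOR false = true
g12 = g11 XOR I5 = true XOR false = true
g14 = I5 XOR g1 = false XOR false = false
g16 = I1 XOR I0 = false XOR true = true
g17 = g12 XNOR g16 = true XNOR true = true

g3 = false, g6 = false, g14 = false, g17 = true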